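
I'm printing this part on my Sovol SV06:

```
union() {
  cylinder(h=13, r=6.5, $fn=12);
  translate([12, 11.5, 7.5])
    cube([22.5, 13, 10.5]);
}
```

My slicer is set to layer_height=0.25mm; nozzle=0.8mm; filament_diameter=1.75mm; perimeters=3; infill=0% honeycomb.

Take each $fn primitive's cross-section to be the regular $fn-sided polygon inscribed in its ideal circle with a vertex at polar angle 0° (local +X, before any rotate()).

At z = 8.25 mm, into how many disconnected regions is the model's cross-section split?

At z = 8.25 mm: the r=6.5 cylinder contributes a regular 12-gon of circumradius 6.5; the cube at (12, 11.5) (footprint 22.5×13) is included at this height; Taking the union: the 2 present regions are separate (no shared area or edge), so areas and boundary lengths simply add and each stays a separate island — 2 connected regions. The result has 2 disconnected regions.

2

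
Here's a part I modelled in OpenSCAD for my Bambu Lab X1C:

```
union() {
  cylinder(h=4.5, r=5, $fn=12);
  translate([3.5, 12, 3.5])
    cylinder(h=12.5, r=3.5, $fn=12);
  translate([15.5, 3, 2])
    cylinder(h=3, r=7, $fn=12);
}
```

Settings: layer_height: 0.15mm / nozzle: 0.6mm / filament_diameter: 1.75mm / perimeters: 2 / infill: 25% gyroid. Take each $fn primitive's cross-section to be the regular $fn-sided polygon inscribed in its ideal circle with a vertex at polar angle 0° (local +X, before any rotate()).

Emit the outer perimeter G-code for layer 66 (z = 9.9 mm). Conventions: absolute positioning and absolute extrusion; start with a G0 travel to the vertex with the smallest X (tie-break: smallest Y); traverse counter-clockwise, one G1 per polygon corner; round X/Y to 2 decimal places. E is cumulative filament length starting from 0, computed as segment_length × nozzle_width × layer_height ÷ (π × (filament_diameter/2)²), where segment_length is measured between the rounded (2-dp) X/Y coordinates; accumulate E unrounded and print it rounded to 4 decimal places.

At z = 9.9 mm: the cylinder is not intersected at this z (z outside [0, 4.5]); the r=3.5 cylinder at (3.5, 12) contributes a regular 12-gon of circumradius 3.5; the cylinder at (15.5, 3) is not intersected at this z (z outside [2, 5]); Merging all regions: only the r=3.5 cylinder at (3.5, 12) is present, so the union is just that shape — 1 connected region. The outline is a single polygon with 12 vertices. Extrusion per mm of travel: 0.6 × 0.15 / (π × 0.875²) = 0.037418. Accumulating E over each segment gives final E = 0.8133.

G0 X0.00 Y12.00 Z9.90
G1 X0.47 Y10.25 E0.0678
G1 X1.75 Y8.97 E0.1355
G1 X3.50 Y8.50 E0.2033
G1 X5.25 Y8.97 E0.2711
G1 X6.53 Y10.25 E0.3389
G1 X7.00 Y12.00 E0.4067
G1 X6.53 Y13.75 E0.4745
G1 X5.25 Y15.03 E0.5422
G1 X3.50 Y15.50 E0.6100
G1 X1.75 Y15.03 E0.6778
G1 X0.47 Y13.75 E0.7455
G1 X0.00 Y12.00 E0.8133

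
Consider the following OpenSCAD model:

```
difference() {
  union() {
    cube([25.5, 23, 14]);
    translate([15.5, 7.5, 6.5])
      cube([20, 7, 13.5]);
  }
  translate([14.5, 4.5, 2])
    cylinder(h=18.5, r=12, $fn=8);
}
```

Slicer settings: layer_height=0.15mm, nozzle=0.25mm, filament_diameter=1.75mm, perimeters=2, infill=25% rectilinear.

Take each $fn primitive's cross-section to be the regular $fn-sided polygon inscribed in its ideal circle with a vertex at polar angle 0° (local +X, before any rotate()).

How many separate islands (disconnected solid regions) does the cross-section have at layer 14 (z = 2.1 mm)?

At z = 2.1 mm: the cube is present — its section is the full 25.5×23 rectangle; the cube at (15.5, 7.5) is absent (z outside [6.5, 20]); Merging all regions: only the 25.5×23 cube is present, so the union is just that shape — 1 connected region; the cylinder at (14.5, 4.5): section is a regular 8-gon, circumradius r=12; Taking the first minus the rest: starting from the result so far, the r=12 cylinder at (14.5, 4.5) partially overlaps it — only the 300.84 mm² overlap (of its 407.29 mm²) is removed, clipping the outline — 2 connected regions. Overall, the cross-section has 2 separate islands. Island count = 2.

2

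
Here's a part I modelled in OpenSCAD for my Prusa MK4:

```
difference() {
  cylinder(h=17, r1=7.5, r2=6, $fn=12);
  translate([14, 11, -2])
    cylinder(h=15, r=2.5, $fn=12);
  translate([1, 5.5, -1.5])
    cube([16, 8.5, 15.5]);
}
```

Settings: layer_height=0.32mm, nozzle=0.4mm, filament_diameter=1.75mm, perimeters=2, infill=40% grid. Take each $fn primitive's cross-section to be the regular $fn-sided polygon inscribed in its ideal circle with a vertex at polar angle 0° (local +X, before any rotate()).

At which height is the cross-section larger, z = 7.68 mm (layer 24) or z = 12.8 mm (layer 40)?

layer 24 (z = 7.68 mm)

Layer 24 (z = 7.68): the cone: at t=0.452 of its height the radius interpolates to r₁+(r₂−r₁)t = 6.822, giving a regular 12-gon of that circumradius (area = (12/2)·6.822²·sin(360°/12) = 139.63 mm²); the cylinder at (14, 11): section is a regular 12-gon, circumradius r=2.5 (area = (12/2)·2.500²·sin(360°/12) = 18.75 mm²); the cube at (1, 5.5) is present — its section is the full 16×8.5 rectangle (area 136.00 mm²); Subtracting the remaining from the first: starting from the cone (139.63 mm²), the r=2.5 cylinder at (14, 11) misses the remaining region (no effect); the 16×8.5 cube at (1, 5.5) partially overlaps it — only the 1.85 mm² overlap (of its 136.00 mm²) is removed, clipping the outline — area = 137.79 mm². So its area = 137.79 mm². Layer 40 (z = 12.8): the cone contributes a regular 12-gon of circumradius 6.371 (interpolated between r1=7.5 and r2=6 at t=0.753) (area = (12/2)·6.371²·sin(360°/12) = 121.75 mm²); the cylinder at (14, 11): section is a regular 12-gon, circumradius r=2.5 (area = (12/2)·2.500²·sin(360°/12) = 18.75 mm²); the cube at (1, 5.5) (footprint 16×8.5) is included at this height (area 136.00 mm²); Taking the first minus the rest: starting from the cone (121.75 mm²), the r=2.5 cylinder at (14, 11) misses the remaining region (no effect); the 16×8.5 cube at (1, 5.5) partially overlaps it — only the 0.68 mm² overlap (of its 136.00 mm²) is removed, clipping the outline — area = 121.08 mm². So its area = 121.08 mm². Layer 24 is larger (137.79 vs 121.08 mm²).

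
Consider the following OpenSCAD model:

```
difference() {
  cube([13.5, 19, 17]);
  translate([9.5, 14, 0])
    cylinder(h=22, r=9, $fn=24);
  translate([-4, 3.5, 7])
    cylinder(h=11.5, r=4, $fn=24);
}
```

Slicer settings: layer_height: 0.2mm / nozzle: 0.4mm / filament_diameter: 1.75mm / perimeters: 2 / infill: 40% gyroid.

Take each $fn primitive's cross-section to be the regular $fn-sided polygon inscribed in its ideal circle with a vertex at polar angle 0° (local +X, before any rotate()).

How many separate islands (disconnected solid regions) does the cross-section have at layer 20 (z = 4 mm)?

1

At z = 4 mm: the cube (footprint 13.5×19) is included at this height; the cylinder at (9.5, 14): section is a regular 24-gon, circumradius r=9; the cylinder at (-4, 3.5) does not reach this height (z outside [7, 18.5]); After the difference (first − rest): starting from the 13.5×19 cube, the r=9 cylinder at (9.5, 14) partially overlaps it — only the 159.75 mm² overlap (of its 251.57 mm²) is removed, clipping the outline — 1 connected region. Overall, the cross-section is a single solid region. Island count = 1.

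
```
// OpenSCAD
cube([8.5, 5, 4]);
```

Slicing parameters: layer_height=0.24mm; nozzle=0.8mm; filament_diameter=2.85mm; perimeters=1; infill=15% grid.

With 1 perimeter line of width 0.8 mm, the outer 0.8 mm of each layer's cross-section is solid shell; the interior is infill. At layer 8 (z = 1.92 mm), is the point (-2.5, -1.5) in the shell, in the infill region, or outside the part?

At z = 1.92 mm: the cube (footprint 8.5×5) is included at this height. Overall, the cross-section is a single solid region. The nearest boundary edge runs (0.00, 0.00)→(8.50, 0.00); distance from the point to it = 2.92 mm. The point is not inside any of the regions above, so it lies outside the cross-section (2.92 mm from the nearest boundary).

outside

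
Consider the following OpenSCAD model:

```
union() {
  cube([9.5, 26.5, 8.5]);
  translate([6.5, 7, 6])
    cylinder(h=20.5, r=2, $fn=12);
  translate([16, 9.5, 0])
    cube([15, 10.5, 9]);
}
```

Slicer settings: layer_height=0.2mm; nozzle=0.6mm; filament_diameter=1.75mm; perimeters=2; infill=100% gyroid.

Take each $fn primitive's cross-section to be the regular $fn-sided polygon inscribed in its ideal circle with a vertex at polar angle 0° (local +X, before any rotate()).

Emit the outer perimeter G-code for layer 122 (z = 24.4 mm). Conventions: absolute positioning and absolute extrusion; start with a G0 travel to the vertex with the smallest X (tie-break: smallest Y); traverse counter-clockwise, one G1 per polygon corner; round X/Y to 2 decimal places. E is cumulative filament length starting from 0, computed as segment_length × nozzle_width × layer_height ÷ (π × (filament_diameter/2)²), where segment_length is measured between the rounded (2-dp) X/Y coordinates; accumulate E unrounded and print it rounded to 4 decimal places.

At z = 24.4 mm: the cube is absent (z outside [0, 8.5]); the r=2 cylinder at (6.5, 7) gives a regular 12-gon of circumradius 2 (constant along its height); the cube at (16, 9.5) does not reach this height (z outside [0, 9]); Combining (union): only the r=2 cylinder at (6.5, 7) is present, so the union is just that shape — 1 connected region. The outline is a single polygon with 12 vertices. Extrusion per mm of travel: 0.6 × 0.2 / (π × 0.875²) = 0.049890. Accumulating E over each segment gives final E = 0.6194.

G0 X4.50 Y7.00 Z24.40
G1 X4.77 Y6.00 E0.0517
G1 X5.50 Y5.27 E0.1032
G1 X6.50 Y5.00 E0.1549
G1 X7.50 Y5.27 E0.2065
G1 X8.23 Y6.00 E0.2580
G1 X8.50 Y7.00 E0.3097
G1 X8.23 Y8.00 E0.3614
G1 X7.50 Y8.73 E0.4129
G1 X6.50 Y9.00 E0.4646
G1 X5.50 Y8.73 E0.5163
G1 X4.77 Y8.00 E0.5678
G1 X4.50 Y7.00 E0.6194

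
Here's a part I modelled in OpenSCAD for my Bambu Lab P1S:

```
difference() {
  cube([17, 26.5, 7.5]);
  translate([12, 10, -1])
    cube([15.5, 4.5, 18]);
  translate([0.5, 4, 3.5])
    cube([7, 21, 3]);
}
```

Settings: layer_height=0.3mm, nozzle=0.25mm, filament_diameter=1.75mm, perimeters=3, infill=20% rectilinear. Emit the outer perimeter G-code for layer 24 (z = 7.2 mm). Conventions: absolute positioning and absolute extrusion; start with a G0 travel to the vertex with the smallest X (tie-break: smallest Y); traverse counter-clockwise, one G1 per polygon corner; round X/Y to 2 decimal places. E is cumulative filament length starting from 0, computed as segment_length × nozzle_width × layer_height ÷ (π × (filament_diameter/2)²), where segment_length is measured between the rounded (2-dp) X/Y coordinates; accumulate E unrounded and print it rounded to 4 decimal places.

At z = 7.2 mm: the cube (footprint 17×26.5) is included at this height; the cube at (12, 10) is present — its section is the full 15.5×4.5 rectangle; the cube at (0.5, 4) is absent (z outside [3.5, 6.5]); Subtracting the remaining from the first: starting from the 17×26.5 cube, the 15.5×4.5 cube at (12, 10) partially overlaps it — only the 22.50 mm² overlap (of its 69.75 mm²) is removed, clipping the outline — 1 connected region. The outline is a single polygon with 8 vertices. Extrusion per mm of travel: 0.25 × 0.3 / (π × 0.875²) = 0.031181. Accumulating E over each segment gives final E = 3.0246.

G0 X0.00 Y0.00 Z7.20
G1 X17.00 Y0.00 E0.5301
G1 X17.00 Y10.00 E0.8419
G1 X12.00 Y10.00 E0.9978
G1 X12.00 Y14.50 E1.1381
G1 X17.00 Y14.50 E1.2940
G1 X17.00 Y26.50 E1.6682
G1 X0.00 Y26.50 E2.1983
G1 X0.00 Y0.00 E3.0246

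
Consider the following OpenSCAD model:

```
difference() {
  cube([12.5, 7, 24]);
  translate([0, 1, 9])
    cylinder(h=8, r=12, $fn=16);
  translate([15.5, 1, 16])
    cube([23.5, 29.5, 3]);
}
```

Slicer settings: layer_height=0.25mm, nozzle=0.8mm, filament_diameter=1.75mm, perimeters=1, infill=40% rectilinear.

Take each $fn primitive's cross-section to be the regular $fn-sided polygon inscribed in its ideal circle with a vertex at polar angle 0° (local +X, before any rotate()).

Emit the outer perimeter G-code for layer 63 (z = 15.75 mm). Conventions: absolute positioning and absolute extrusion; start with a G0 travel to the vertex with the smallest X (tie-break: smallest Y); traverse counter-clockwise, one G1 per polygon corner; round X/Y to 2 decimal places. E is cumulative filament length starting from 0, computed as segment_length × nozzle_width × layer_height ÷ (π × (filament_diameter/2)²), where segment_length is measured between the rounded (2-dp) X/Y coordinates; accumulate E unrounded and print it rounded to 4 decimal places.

G0 X10.15 Y7.00 Z15.75
G1 X11.09 Y5.59 E0.1409
G1 X12.00 Y1.00 E0.5300
G1 X11.80 Y0.00 E0.6148
G1 X12.50 Y0.00 E0.6730
G1 X12.50 Y7.00 E1.2551
G1 X10.15 Y7.00 E1.4505

At z = 15.75 mm: the cube (footprint 12.5×7) is included at this height; the cylinder at (0, 1): section is a regular 16-gon, circumradius r=12; the cube at (15.5, 1) is not intersected at this z (z outside [16, 19]); Subtracting the remaining from the first: starting from the 12.5×7 cube, the r=12 cylinder at (0, 1) partially overlaps it — only the 79.86 mm² overlap (of its 440.85 mm²) is removed, clipping the outline — 1 connected region. The outline is a single polygon with 6 vertices. Extrusion per mm of travel: 0.8 × 0.25 / (π × 0.875²) = 0.083150. Accumulating E over each segment gives final E = 1.4505.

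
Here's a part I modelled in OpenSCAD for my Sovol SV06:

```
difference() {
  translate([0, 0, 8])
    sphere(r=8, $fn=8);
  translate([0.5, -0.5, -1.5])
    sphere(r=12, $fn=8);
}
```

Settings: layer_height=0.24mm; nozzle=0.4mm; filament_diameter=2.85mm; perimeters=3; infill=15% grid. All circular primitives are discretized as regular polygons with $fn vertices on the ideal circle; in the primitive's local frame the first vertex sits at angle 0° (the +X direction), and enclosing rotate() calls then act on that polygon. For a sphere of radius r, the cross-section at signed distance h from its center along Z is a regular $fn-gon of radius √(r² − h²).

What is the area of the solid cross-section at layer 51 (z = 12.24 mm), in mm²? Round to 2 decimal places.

At z = 12.24 mm: the r=8 sphere slices to a regular 8-gon of circumradius 6.784 (√(r²−h²) with h=4.24 from center) (area = (8/2)·6.784²·sin(360°/8) = 130.17 mm²); the sphere at (0.5, -0.5) does not reach this height (|z−center|=13.740 > r=12); After the difference (first − rest): none of the subtracted shapes is present at this height, so the r=8 sphere is unchanged — area = 130.17 mm². Overall, the cross-section is a single solid region. Net area = 130.17 mm².

130.17 mm²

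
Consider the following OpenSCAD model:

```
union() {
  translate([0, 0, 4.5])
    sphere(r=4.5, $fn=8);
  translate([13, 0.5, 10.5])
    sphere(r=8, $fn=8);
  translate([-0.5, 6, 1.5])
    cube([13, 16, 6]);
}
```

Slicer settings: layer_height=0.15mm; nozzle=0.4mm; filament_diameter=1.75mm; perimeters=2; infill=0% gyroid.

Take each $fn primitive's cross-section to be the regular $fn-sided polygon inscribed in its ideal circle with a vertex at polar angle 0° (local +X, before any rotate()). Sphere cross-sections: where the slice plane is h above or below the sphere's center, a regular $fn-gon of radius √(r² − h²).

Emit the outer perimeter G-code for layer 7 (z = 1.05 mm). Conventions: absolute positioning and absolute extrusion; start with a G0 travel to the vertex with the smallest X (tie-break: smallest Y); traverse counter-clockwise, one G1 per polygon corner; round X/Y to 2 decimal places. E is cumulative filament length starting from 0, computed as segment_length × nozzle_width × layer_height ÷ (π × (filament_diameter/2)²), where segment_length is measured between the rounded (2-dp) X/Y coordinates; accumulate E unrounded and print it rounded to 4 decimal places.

At z = 1.05 mm: the r=4.5 sphere slices to a regular 8-gon of circumradius 2.889 (√(r²−h²) with h=3.45 from center); the sphere at (13, 0.5) does not reach this height (|z−center|=9.450 > r=8); the cube at (-0.5, 6) is not intersected at this z (z outside [1.5, 7.5]); Taking the union: only the r=4.5 sphere is present, so the union is just that shape — 1 connected region. The outline is a single polygon with 8 vertices. Extrusion per mm of travel: 0.4 × 0.15 / (π × 0.875²) = 0.024945. Accumulating E over each segment gives final E = 0.4410.

G0 X-2.89 Y0.00 Z1.05
G1 X-2.04 Y-2.04 E0.0551
G1 X0.00 Y-2.89 E0.1103
G1 X2.04 Y-2.04 E0.1654
G1 X2.89 Y0.00 E0.2205
G1 X2.04 Y2.04 E0.2756
G1 X0.00 Y2.89 E0.3308
G1 X-2.04 Y2.04 E0.3859
G1 X-2.89 Y0.00 E0.4410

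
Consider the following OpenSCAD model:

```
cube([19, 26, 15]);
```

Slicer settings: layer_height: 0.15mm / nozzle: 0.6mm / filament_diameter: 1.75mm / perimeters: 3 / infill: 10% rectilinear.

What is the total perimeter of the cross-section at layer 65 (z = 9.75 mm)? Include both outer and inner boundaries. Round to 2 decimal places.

90.00 mm

At z = 9.75 mm: the cube is present — its section is the full 19×26 rectangle (perimeter 90.00 mm). Overall, the cross-section is a single solid region. Total boundary length (outer) = 90.00 mm.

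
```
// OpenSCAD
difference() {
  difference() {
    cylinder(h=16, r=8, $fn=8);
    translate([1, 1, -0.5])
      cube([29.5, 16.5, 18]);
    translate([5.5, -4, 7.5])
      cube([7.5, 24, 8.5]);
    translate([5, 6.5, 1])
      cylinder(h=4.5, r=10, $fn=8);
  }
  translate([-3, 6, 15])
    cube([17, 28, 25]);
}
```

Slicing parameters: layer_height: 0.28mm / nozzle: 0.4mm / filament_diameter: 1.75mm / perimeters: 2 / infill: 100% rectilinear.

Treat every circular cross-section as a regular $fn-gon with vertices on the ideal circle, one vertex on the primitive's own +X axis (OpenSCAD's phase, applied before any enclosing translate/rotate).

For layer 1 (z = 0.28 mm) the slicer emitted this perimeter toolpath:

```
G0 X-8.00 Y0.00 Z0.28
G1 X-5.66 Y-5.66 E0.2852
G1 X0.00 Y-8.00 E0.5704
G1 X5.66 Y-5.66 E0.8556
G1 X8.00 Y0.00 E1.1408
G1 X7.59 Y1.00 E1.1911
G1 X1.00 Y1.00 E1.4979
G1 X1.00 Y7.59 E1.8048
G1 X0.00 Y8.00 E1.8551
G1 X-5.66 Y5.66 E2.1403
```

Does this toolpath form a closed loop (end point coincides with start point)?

Start point (G0): (-8.00, 0.00). End point (last G1): the path does not return to the start — open.

no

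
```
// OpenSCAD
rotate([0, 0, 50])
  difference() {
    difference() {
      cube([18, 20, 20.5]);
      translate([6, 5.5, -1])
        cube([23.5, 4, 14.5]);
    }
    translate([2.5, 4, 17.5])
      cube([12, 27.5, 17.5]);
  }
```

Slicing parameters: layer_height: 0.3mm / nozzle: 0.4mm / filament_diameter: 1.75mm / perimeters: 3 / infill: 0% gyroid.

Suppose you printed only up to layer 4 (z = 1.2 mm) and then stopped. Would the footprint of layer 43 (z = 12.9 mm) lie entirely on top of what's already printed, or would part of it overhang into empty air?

Compare the two slices. At z = 1.2: the cube (footprint 18×20) is included at this height (area 360.00 mm²); the cube at (6, 5.5) (footprint 23.5×4) is included at this height (area 94.00 mm²); Subtracting the remaining from the first: starting from the 18×20 cube (360.00 mm²), the 23.5×4 cube at (6, 5.5) partially overlaps it — only the 48.00 mm² overlap (of its 94.00 mm²) is removed, clipping the outline — area = 312.00 mm²; the cube at (2.5, 4) is not intersected at this z (z outside [17.5, 35]); Taking the first minus the rest: none of the subtracted shapes is present at this height, so that combined region is unchanged — area = 312.00 mm²; (rotated 50° about Z; rotation is an isometry so areas/perimeters/island counts are preserved). At z = 12.9: the cube is present — its section is the full 18×20 rectangle (area 360.00 mm²); the cube at (6, 5.5) is present — its section is the full 23.5×4 rectangle (area 94.00 mm²); Subtracting the remaining from the first: starting from the 18×20 cube (360.00 mm²), the 23.5×4 cube at (6, 5.5) partially overlaps it — only the 48.00 mm² overlap (of its 94.00 mm²) is removed, clipping the outline — area = 312.00 mm²; the cube at (2.5, 4) is absent (z outside [17.5, 35]); Subtracting the remaining from the first: none of the subtracted shapes is present at this height, so the result so far is unchanged — area = 312.00 mm²; (rotated 50° about Z; rotation is an isometry so areas/perimeters/island counts are preserved). Checking containment: the cross-section at z = 12.9 is a subset of the cross-section at z = 1.2.

entirely on top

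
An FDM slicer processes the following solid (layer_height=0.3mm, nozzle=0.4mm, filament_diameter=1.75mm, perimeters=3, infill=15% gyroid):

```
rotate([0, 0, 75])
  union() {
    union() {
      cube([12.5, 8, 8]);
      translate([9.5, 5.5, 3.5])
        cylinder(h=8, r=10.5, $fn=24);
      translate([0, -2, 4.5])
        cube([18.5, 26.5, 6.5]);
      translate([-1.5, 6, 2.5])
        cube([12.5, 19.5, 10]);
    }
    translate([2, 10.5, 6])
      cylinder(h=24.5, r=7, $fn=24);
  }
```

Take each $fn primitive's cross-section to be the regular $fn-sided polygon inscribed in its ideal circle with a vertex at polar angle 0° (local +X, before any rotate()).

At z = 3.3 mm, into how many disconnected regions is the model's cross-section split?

At z = 3.3 mm: the 12.5×8 cube contributes its full rectangle; the cylinder at (9.5, 5.5) is not intersected at this z (z outside [3.5, 11.5]); the cube at (0, -2) is not intersected at this z (z outside [4.5, 11]); the cube at (-1.5, 6) (footprint 12.5×19.5) is included at this height; Taking the union: the regions partially overlap (shared area 22.00 mm²), so overlapping operands fuse into one piece — 1 connected region; the cylinder at (2, 10.5) is absent (z outside [6, 30.5]); Combining (union): only that combined region is present, so the union is just that shape — 1 connected region; (whole slice rotated 75° about Z — lengths, areas and connectivity unchanged). The result has 1 disconnected region.

1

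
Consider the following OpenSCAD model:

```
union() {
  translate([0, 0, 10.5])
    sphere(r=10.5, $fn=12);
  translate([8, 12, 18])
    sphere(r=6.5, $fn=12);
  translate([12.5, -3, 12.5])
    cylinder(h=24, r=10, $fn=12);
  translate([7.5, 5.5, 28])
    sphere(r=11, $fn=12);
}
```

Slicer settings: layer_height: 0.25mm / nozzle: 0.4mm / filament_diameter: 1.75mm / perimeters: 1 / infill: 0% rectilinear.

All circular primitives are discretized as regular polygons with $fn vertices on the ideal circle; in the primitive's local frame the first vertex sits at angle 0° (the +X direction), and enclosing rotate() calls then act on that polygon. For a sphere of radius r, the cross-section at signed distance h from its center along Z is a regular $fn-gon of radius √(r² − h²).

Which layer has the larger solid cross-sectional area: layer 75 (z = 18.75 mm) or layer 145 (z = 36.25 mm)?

layer 75 (z = 18.75 mm)

Layer 75 (z = 18.75): the r=10.5 sphere contributes a regular 12-gon of circumradius √(10.5²−8.25²) = 6.495 (area = (12/2)·6.495²·sin(360°/12) = 126.56 mm²); the r=6.5 sphere at (8, 12) slices to a regular 12-gon of circumradius 6.457 (√(r²−h²) with h=0.75 from center) (area = (12/2)·6.457²·sin(360°/12) = 125.06 mm²); the r=10 cylinder at (12.5, -3) gives a regular 12-gon of circumradius 10 (constant along its height) (area = (12/2)·10.000²·sin(360°/12) = 300.00 mm²); the r=11 sphere at (7.5, 5.5) slices to a regular 12-gon of circumradius 5.953 (√(r²−h²) with h=9.25 from center) (area = (12/2)·5.953²·sin(360°/12) = 106.31 mm²); Merging all regions: the regions partially overlap — summed areas 657.94 mm² minus the doubly-counted overlap 116.43 mm² gives 541.51 mm² — area = 541.51 mm². So its area = 541.51 mm². Layer 145 (z = 36.25): the sphere is not intersected at this z (|z−center|=25.750 > r=10.5); the sphere at (8, 12) does not reach this height (|z−center|=18.250 > r=6.5); the r=10 cylinder at (12.5, -3) contributes a regular 12-gon of circumradius 10 (area = (12/2)·10.000²·sin(360°/12) = 300.00 mm²); the r=11 sphere at (7.5, 5.5) slices to a regular 12-gon of circumradius 7.276 (√(r²−h²) with h=8.25 from center) (area = (12/2)·7.276²·sin(360°/12) = 158.81 mm²); Taking the union: the regions partially overlap — summed areas 458.81 mm² minus the doubly-counted overlap 66.00 mm² gives 392.81 mm² — area = 392.81 mm². So its area = 392.81 mm². Layer 75 is larger (541.51 vs 392.81 mm²).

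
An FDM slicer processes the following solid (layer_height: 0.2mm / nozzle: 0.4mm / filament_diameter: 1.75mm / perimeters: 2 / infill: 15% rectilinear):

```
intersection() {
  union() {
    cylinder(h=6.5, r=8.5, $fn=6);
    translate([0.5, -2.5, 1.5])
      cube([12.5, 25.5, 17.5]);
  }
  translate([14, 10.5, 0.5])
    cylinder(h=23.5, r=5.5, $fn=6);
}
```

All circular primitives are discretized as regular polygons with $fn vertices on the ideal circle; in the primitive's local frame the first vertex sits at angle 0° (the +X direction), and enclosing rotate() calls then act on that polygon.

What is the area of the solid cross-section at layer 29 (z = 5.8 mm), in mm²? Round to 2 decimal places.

29.77 mm²

At z = 5.8 mm: the cylinder: section is a regular 6-gon, circumradius r=8.5 (area = (6/2)·8.500²·sin(360°/6) = 187.71 mm²); the cube at (0.5, -2.5) (footprint 12.5×25.5) is included at this height (area 318.75 mm²); Merging all regions: the regions partially overlap — summed areas 506.46 mm² minus the doubly-counted overlap 61.44 mm² gives 445.02 mm² — area = 445.02 mm²; the r=5.5 cylinder at (14, 10.5) gives a regular 6-gon of circumradius 5.5 (constant along its height) (area = (6/2)·5.500²·sin(360°/6) = 78.59 mm²); Keeping only the common overlap: the r=5.5 cylinder at (14, 10.5) partially overlaps that combined region; clipping to the common part keeps 29.77 mm² — area = 29.77 mm². Overall, the cross-section is a single solid region. Net area = 29.77 mm².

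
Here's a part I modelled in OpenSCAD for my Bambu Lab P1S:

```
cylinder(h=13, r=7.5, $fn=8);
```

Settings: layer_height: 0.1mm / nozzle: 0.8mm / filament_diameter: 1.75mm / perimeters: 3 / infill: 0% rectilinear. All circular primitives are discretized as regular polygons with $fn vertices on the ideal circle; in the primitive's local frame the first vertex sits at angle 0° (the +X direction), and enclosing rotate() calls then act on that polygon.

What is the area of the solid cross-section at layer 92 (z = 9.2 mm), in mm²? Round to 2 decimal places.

159.10 mm²

At z = 9.2 mm: the r=7.5 cylinder gives a regular 8-gon of circumradius 7.5 (constant along its height) (area = (8/2)·7.500²·sin(360°/8) = 159.10 mm²). Overall, the cross-section is a single solid region. Net area = 159.10 mm².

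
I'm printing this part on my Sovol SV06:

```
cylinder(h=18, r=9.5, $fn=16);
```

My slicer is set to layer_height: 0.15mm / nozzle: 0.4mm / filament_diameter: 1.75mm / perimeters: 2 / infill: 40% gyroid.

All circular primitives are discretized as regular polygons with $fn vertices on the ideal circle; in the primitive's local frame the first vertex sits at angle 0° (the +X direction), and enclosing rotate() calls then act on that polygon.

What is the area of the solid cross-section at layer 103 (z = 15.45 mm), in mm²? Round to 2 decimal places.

276.30 mm²

At z = 15.45 mm: the cylinder: section is a regular 16-gon, circumradius r=9.5 (area = (16/2)·9.500²·sin(360°/16) = 276.30 mm²). Overall, the cross-section is a single solid region. Net area = 276.30 mm².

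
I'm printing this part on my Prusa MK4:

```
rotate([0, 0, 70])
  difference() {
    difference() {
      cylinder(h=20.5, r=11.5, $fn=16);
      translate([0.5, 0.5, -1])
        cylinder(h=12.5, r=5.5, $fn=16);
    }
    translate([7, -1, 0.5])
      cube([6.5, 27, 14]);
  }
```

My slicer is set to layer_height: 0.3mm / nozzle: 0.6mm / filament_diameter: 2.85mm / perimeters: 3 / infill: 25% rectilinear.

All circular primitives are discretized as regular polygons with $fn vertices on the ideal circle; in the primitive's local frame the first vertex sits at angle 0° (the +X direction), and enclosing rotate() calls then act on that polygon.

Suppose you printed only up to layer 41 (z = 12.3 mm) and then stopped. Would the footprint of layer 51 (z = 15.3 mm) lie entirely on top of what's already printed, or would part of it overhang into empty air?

Compare the two slices. At z = 12.3: the cylinder: section is a regular 16-gon, circumradius r=11.5 (area = (16/2)·11.500²·sin(360°/16) = 404.88 mm²); the cylinder at (0.5, 0.5) is not intersected at this z (z outside [-1, 11.5]); Taking the first minus the rest: none of the subtracted shapes is present at this height, so the r=11.5 cylinder is unchanged — area = 404.88 mm²; the cube at (7, -1) (footprint 6.5×27) is included at this height (area 175.50 mm²); After the difference (first − rest): starting from that combined region (404.88 mm²), the 6.5×27 cube at (7, -1) partially overlaps it — only the 31.58 mm² overlap (of its 175.50 mm²) is removed, clipping the outline — area = 373.30 mm²; (whole slice rotated 70° about Z — lengths, areas and connectivity unchanged). At z = 15.3: the r=11.5 cylinder contributes a regular 16-gon of circumradius 11.5 (area = (16/2)·11.500²·sin(360°/16) = 404.88 mm²); the cylinder at (0.5, 0.5) is absent (z outside [-1, 11.5]); Subtracting the remaining from the first: none of the subtracted shapes is present at this height, so the r=11.5 cylinder is unchanged — area = 404.88 mm²; the cube at (7, -1) is absent (z outside [0.5, 14.5]); After the difference (first − rest): none of the subtracted shapes is present at this height, so the result so far is unchanged — area = 404.88 mm²; (whole slice rotated 70° about Z — lengths, areas and connectivity unchanged). Checking containment: at z = 15.3 the cross-section extends beyond the z = 12.3 cross-section by about 31.58 mm².

part overhangs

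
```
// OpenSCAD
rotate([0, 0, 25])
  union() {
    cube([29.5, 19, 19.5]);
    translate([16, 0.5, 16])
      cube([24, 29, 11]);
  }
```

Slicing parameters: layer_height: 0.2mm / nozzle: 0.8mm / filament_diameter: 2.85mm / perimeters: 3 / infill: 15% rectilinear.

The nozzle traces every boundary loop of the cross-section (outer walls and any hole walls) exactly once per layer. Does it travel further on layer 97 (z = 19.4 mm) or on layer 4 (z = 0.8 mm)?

Layer 97 (z = 19.4): the cube (footprint 29.5×19) is included at this height (perimeter 97.00 mm); the cube at (16, 0.5) (footprint 24×29) is included at this height (perimeter 106.00 mm); Taking the union: the regions partially overlap (shared area 249.75 mm²), so the edge portions inside another operand are dropped and the merged outline is re-measured after clipping — boundary = 139.00 mm; (rotated 25° about Z; rotation is an isometry so areas/perimeters/island counts are preserved). So its perimeter = 139.00 mm. Layer 4 (z = 0.8): the 29.5×19 cube contributes its full rectangle (perimeter 97.00 mm); the cube at (16, 0.5) does not reach this height (z outside [16, 27]); Taking the union: only the 29.5×19 cube is present, so the union is just that shape — boundary = 97.00 mm; (whole slice rotated 25° about Z — lengths, areas and connectivity unchanged). So its perimeter = 97.00 mm. Layer 97 is larger (139.00 vs 97.00 mm).

layer 97 (z = 19.4 mm)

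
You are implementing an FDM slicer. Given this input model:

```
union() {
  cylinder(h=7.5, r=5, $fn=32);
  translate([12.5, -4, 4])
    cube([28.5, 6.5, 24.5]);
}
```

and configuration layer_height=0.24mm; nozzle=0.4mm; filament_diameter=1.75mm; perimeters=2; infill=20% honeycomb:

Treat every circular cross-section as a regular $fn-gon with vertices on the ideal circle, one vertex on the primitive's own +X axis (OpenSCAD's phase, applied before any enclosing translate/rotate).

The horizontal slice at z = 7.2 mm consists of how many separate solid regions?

2

At z = 7.2 mm: the r=5 cylinder gives a regular 32-gon of circumradius 5 (constant along its height); the cube at (12.5, -4) is present — its section is the full 28.5×6.5 rectangle; Merging all regions: the 2 present regions are separate (no shared area or edge), so areas and boundary lengths simply add and each stays a separate island — 2 connected regions. The result has 2 disconnected regions.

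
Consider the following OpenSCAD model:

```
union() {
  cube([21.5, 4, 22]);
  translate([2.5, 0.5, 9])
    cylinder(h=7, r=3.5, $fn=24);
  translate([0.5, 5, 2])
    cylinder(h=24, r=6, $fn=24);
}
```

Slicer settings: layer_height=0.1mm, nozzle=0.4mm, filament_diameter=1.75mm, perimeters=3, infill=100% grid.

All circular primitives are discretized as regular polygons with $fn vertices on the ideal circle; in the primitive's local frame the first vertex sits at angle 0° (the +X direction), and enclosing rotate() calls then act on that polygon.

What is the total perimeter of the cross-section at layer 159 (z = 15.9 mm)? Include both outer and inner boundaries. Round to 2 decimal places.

71.76 mm

At z = 15.9 mm: the 21.5×4 cube contributes its full rectangle (perimeter 51.00 mm); the r=3.5 cylinder at (2.5, 0.5) gives a regular 24-gon of circumradius 3.5 (constant along its height) (perimeter = 2·24·3.500·sin(180°/24) = 21.93 mm); the cylinder at (0.5, 5): section is a regular 24-gon, circumradius r=6 (perimeter = 2·24·6.000·sin(180°/24) = 37.59 mm); Merging all regions: the regions partially overlap (shared area 47.74 mm²), so the edge portions inside another operand are dropped and the merged outline is re-measured after clipping — boundary = 71.76 mm. Overall, the cross-section is a single solid region. Total boundary length (outer) = 71.76 mm.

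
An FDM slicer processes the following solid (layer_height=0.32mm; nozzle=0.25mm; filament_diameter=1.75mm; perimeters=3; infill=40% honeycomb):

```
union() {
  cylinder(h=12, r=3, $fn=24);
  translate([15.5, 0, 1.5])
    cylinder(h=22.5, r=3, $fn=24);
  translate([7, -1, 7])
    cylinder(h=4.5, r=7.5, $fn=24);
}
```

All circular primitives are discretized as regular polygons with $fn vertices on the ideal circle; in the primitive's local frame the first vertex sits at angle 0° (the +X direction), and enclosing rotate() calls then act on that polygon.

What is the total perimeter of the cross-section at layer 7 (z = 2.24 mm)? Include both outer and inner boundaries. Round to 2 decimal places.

At z = 2.24 mm: the cylinder: section is a regular 24-gon, circumradius r=3 (perimeter = 2·24·3.000·sin(180°/24) = 18.80 mm); the cylinder at (15.5, 0): section is a regular 24-gon, circumradius r=3 (perimeter = 2·24·3.000·sin(180°/24) = 18.80 mm); the cylinder at (7, -1) does not reach this height (z outside [7, 11.5]); Taking the union: the 2 present regions are separate (no shared area or edge), so areas and boundary lengths simply add and each stays a separate island — boundary = 37.59 mm. Overall, the cross-section has 2 separate islands. Total boundary length (outer) = 37.59 mm.

37.59 mm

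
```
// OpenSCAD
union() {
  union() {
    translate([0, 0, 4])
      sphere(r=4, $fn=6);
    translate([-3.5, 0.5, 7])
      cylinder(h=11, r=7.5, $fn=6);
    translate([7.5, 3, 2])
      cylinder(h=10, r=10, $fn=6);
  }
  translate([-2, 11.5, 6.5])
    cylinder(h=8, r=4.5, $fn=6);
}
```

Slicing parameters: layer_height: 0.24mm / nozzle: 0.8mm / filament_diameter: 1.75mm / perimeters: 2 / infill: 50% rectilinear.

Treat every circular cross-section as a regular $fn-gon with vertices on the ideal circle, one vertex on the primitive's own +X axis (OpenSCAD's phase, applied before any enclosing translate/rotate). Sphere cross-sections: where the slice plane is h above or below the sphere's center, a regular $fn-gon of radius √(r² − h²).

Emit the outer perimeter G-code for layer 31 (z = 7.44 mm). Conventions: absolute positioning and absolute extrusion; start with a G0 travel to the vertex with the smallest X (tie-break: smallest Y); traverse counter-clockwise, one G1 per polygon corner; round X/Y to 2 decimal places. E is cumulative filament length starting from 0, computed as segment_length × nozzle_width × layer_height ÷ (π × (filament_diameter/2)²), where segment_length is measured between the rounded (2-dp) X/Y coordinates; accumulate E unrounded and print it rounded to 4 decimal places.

At z = 7.44 mm: the r=4 sphere slices to a regular 6-gon of circumradius 2.041 (√(r²−h²) with h=3.44 from center); the cylinder at (-3.5, 0.5): section is a regular 6-gon, circumradius r=7.5; the r=10 cylinder at (7.5, 3) gives a regular 6-gon of circumradius 10 (constant along its height); Taking the union: the regions partially overlap (shared area 45.52 mm²), so overlapping operands fuse into one piece — 1 connected region; the cylinder at (-2, 11.5): section is a regular 6-gon, circumradius r=4.5; Merging all regions: the regions partially overlap (shared area 0.36 mm²), so overlapping operands fuse into one piece — 1 connected region. The outline is a single polygon with 17 vertices. Extrusion per mm of travel: 0.8 × 0.24 / (π × 0.875²) = 0.079824. Accumulating E over each segment gives final E = 7.7575.

G0 X-11.00 Y0.50 Z7.44
G1 X-7.25 Y-6.00 E0.5990
G1 X0.25 Y-6.00 E1.1977
G1 X1.47 Y-3.88 E1.3929
G1 X2.50 Y-5.66 E1.5571
G1 X12.50 Y-5.66 E2.3553
G1 X17.50 Y3.00 E3.1536
G1 X12.50 Y11.66 E3.9518
G1 X2.50 Y11.66 E4.7500
G1 X2.45 Y11.58 E4.7576
G1 X0.25 Y15.40 E5.1095
G1 X-4.25 Y15.40 E5.4687
G1 X-6.50 Y11.50 E5.8281
G1 X-4.25 Y7.60 E6.1875
G1 X0.16 Y7.60 E6.5395
G1 X-0.19 Y7.00 E6.5950
G1 X-7.25 Y7.00 E7.1585
G1 X-11.00 Y0.50 E7.7575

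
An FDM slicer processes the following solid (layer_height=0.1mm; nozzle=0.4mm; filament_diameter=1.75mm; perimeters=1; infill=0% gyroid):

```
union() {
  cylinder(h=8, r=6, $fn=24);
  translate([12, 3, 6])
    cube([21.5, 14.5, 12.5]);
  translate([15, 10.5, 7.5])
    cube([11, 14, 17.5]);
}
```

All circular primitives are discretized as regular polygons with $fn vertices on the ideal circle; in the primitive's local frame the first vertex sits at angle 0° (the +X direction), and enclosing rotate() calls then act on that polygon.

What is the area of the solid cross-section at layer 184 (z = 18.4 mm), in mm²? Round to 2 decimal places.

388.75 mm²

At z = 18.4 mm: the cylinder is absent (z outside [0, 8]); the cube at (12, 3) is present — its section is the full 21.5×14.5 rectangle (area 311.75 mm²); the 11×14 cube at (15, 10.5) contributes its full rectangle (area 154.00 mm²); Taking the union: the regions partially overlap — summed areas 465.75 mm² minus the doubly-counted overlap 77.00 mm² gives 388.75 mm² — area = 388.75 mm². Overall, the cross-section is a single solid region. Net area = 388.75 mm².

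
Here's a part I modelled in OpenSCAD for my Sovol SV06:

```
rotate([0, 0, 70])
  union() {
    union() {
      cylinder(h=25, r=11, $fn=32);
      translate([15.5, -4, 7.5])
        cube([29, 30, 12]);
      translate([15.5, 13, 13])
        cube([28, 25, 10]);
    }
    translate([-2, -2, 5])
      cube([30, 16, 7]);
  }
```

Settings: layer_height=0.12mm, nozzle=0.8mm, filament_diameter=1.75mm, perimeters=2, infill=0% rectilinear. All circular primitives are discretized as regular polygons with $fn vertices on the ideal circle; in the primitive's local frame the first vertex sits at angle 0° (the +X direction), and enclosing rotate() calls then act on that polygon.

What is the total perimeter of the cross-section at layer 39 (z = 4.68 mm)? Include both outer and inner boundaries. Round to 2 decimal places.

69.00 mm

At z = 4.68 mm: the r=11 cylinder gives a regular 32-gon of circumradius 11 (constant along its height) (perimeter = 2·32·11.000·sin(180°/32) = 69.00 mm); the cube at (15.5, -4) is absent (z outside [7.5, 19.5]); the cube at (15.5, 13) does not reach this height (z outside [13, 23]); Combining (union): only the r=11 cylinder is present, so the union is just that shape — boundary = 69.00 mm; the cube at (-2, -2) does not reach this height (z outside [5, 12]); Combining (union): only that combined region is present, so the union is just that shape — boundary = 69.00 mm; (whole slice rotated 70° about Z — lengths, areas and connectivity unchanged). Overall, the cross-section is a single solid region. Total boundary length (outer) = 69.00 mm.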